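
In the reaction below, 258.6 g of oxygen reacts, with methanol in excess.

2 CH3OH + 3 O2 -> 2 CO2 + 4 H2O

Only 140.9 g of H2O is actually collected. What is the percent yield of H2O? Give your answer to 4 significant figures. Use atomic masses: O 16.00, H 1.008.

72.58 %

M(O2) = 2(16.00) = 32.00 g/mol.
M(H2O) = 2(1.008) + 16.00 = 18.016 g/mol.
n(O2) = 258.60 g / 32.00 g/mol = 8.0813 mol.
From the equation the O2:H2O mole ratio is 3:4, so n(H2O) = 8.0813 × 4/3 = 10.775 mol.
Mass of H2O = 10.775 mol × 18.016 g/mol = 194.12 g.
This is the theoretical yield. Percent yield = 140.9 g / 194.12 g × 100% = 72.583%.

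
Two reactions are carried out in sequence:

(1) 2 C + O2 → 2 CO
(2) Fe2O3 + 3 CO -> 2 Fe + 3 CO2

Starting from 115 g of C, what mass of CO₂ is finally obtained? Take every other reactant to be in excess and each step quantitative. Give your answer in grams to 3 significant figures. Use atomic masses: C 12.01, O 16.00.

421 g

M(C) = 12.01 g/mol.
M(CO2) = 12.01 + 2(16.00) = 44.01 g/mol.
n(C) = 115.0 / 12.01 = 9.575 mol.
Step 1 gives a 2:2 ratio of C to CO, so n(CO) = 9.575 mol.
In step 2 the CO:CO2 ratio is 3:3, so n(CO2) = 9.575 mol.
Mass of CO2 = 9.575 × 44.01 = 421.4 g.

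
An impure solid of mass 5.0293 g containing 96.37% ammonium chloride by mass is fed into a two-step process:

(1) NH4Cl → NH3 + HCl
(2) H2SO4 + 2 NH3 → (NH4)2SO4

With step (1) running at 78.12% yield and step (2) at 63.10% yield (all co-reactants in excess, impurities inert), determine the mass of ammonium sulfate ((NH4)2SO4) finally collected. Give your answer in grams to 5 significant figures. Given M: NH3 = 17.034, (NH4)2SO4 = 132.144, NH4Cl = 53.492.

Pure NH4Cl = 5.0293 × 0.9637 = 4.84674 g.
n(NH4Cl) = 4.84674 / 53.492 = 0.0906068 mol.
Step 1 (NH4Cl:NH3 = 1:1): theoretical n(NH3) = 0.0906068 mol; at 78.12% yield, n(NH3) = 0.0707820 mol.
Step 2 (NH3:(NH4)2SO4 = 2:1): theoretical n((NH4)2SO4) = 0.0353910 mol, so theoretical mass = 0.0353910 × 132.144 = 4.67671 g.
At 63.10% yield, actual mass of (NH4)2SO4 = 4.67671 × 0.6310 = 2.95100 g.

2.9510 g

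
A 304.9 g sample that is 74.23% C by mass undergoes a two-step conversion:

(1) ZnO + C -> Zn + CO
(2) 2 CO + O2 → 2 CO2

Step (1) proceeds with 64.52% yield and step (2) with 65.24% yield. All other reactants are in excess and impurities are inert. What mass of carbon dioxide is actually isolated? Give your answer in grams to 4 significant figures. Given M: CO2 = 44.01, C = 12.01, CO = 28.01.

349.1 g

Pure C = 304.9 × 0.7423 = 226.33 g.
n(C) = 226.33 / 12.01 = 18.845 mol.
Step 1 (C:CO = 1:1): theoretical n(CO) = 18.845 mol; at 64.52% yield, n(CO) = 12.159 mol.
Step 2 (CO:CO2 = 2:2): theoretical n(CO2) = 12.159 mol, so theoretical mass = 12.159 × 44.01 = 535.11 g.
At 65.24% yield, actual mass of CO2 = 535.11 × 0.6524 = 349.10 g.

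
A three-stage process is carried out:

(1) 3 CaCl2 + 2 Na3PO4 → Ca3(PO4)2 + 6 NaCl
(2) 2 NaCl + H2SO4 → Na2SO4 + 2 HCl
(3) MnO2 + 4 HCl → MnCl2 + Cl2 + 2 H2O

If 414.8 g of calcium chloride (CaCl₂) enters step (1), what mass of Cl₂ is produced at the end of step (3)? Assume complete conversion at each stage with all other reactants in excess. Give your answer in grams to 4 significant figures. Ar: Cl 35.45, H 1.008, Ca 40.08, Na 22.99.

M(CaCl2) = 40.08 + 2(35.45) = 110.98 g/mol.
M(Cl2) = 2(35.45) = 70.90 g/mol.
n(CaCl2) = 414.8 / 110.98 = 3.7376 mol.
Reaction (1): CaCl2→NaCl ratio 3:6 ⇒ n(NaCl) = 7.4752 mol.
Reaction (2): NaCl→HCl ratio 2:2 ⇒ n(HCl) = 7.4752 mol.
Reaction (3): HCl→Cl2 ratio 4:1 ⇒ n(Cl2) = 1.8688 mol.
Mass of Cl2 = 1.8688 × 70.90 = 132.50 g.

132.5 g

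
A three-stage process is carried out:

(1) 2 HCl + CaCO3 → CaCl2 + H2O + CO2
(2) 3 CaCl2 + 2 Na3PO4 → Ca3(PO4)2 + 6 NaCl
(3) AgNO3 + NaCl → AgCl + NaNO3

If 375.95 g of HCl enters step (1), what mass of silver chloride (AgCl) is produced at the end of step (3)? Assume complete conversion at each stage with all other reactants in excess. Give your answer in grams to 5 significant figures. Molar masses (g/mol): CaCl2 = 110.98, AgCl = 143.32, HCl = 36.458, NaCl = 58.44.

n(HCl) = 375.95 / 36.458 = 10.3119 mol.
Reaction (1): HCl→CaCl2 ratio 2:1 ⇒ n(CaCl2) = 5.15593 mol.
Reaction (2): CaCl2→NaCl ratio 3:6 ⇒ n(NaCl) = 10.3119 mol.
Reaction (3): NaCl→AgCl ratio 1:1 ⇒ n(AgCl) = 10.3119 mol.
Mass of AgCl = 10.3119 × 143.32 = 1477.90 g.

1477.9 g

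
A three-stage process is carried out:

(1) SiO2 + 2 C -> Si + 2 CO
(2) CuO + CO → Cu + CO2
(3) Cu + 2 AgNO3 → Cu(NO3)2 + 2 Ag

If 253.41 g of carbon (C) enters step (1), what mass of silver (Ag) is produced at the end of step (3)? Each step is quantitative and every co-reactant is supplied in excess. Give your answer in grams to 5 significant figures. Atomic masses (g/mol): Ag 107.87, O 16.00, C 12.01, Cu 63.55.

M(C) = 12.01 g/mol.
M(Ag) = 107.87 g/mol.
n(C) = 253.41 / 12.01 = 21.0999 mol.
Reaction (1): C→CO ratio 2:2 ⇒ n(CO) = 21.0999 mol.
Reaction (2): CO→Cu ratio 1:1 ⇒ n(Cu) = 21.0999 mol.
Reaction (3): Cu→Ag ratio 1:2 ⇒ n(Ag) = 42.1998 mol.
Mass of Ag = 42.1998 × 107.87 = 4552.10 g.

4552.1 g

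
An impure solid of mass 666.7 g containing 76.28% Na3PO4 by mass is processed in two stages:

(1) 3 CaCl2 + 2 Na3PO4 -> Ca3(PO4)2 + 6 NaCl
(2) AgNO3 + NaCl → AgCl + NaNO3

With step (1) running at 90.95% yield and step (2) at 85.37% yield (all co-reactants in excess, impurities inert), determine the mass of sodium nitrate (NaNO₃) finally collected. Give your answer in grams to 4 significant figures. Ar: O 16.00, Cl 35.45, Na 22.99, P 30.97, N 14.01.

614.2 g

Pure Na3PO4 = 666.7 × 0.7628 = 508.56 g.
M(Na3PO4) = 3(22.99) + 30.97 + 4(16.00) = 163.94 g/mol.
M(NaNO3) = 22.99 + 14.01 + 3(16.00) = 85.00 g/mol.
n(Na3PO4) = 508.56 / 163.94 = 3.1021 mol.
Step 1 (Na3PO4:NaCl = 2:6): theoretical n(NaCl) = 9.3063 mol; at 90.95% yield, n(NaCl) = 8.4641 mol.
Step 2 (NaCl:NaNO3 = 1:1): theoretical n(NaNO3) = 8.4641 mol, so theoretical mass = 8.4641 × 85.00 = 719.45 g.
At 85.37% yield, actual mass of NaNO3 = 719.45 × 0.8537 = 614.19 g.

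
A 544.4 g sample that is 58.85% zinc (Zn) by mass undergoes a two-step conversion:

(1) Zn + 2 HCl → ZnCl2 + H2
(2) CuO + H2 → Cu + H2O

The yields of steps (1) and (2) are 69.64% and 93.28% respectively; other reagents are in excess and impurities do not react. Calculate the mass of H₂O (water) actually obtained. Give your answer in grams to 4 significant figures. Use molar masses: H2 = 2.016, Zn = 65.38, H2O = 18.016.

Pure Zn = 544.4 × 0.5885 = 320.38 g.
n(Zn) = 320.38 / 65.38 = 4.9003 mol.
Step 1 (Zn:H2 = 1:1): theoretical n(H2) = 4.9003 mol; at 69.64% yield, n(H2) = 3.4125 mol.
Step 2 (H2:H2O = 1:1): theoretical n(H2O) = 3.4125 mol, so theoretical mass = 3.4125 × 18.016 = 61.480 g.
At 93.28% yield, actual mass of H2O = 61.480 × 0.9328 = 57.349 g.

57.35 g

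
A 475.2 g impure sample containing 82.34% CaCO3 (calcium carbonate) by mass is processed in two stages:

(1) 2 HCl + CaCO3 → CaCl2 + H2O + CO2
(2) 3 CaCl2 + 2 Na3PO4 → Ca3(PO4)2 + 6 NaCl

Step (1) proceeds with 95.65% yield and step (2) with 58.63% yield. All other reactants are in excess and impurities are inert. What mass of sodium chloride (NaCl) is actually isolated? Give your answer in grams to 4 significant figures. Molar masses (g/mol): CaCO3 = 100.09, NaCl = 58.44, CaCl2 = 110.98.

Pure CaCO3 = 475.2 × 0.8234 = 391.28 g.
n(CaCO3) = 391.28 / 100.09 = 3.9093 mol.
Step 1 (CaCO3:CaCl2 = 1:1): theoretical n(CaCl2) = 3.9093 mol; at 95.65% yield, n(CaCl2) = 3.7392 mol.
Step 2 (CaCl2:NaCl = 3:6): theoretical n(NaCl) = 7.4784 mol, so theoretical mass = 7.4784 × 58.44 = 437.04 g.
At 58.63% yield, actual mass of NaCl = 437.04 × 0.5863 = 256.24 g.

256.2 g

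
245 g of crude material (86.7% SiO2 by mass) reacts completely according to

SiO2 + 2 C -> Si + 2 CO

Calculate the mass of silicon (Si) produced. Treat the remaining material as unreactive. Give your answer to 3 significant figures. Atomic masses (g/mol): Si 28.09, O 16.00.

99.3 g

Mass of pure SiO2 = 245 g × 0.867 = 212.4 g.
M(SiO2) = 28.09 + 2(16.00) = 60.09 g/mol.
M(Si) = 28.09 g/mol.
n(SiO2) = 212.4 g / 60.09 g/mol = 3.535 mol.
From the equation the SiO2:Si mole ratio is 1:1, so n(Si) = 3.535 × 1/1 = 3.535 mol.
Mass of Si = 3.535 mol × 28.09 g/mol = 99.30 g.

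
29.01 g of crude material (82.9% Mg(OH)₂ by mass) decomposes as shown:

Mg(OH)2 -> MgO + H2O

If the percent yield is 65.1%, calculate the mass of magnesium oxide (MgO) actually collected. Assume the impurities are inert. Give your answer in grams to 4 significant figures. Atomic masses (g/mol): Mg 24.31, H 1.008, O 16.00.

10.82 g

Pure Mg(OH)2 available = 29.01 g × 0.829 = 24.049 g.
M(Mg(OH)2) = 24.31 + 2(16.00) + 2(1.008) = 58.326 g/mol.
M(MgO) = 24.31 + 16.00 = 40.31 g/mol.
n(Mg(OH)2) = 24.049 g / 58.326 g/mol = 0.41233 mol.
From the equation the Mg(OH)2:MgO mole ratio is 1:1, so n(MgO) = 0.41233 × 1/1 = 0.41233 mol.
Mass of MgO = 0.41233 mol × 40.31 g/mol = 16.621 g.
Actual mass collected = 16.621 g × 0.651 = 10.820 g.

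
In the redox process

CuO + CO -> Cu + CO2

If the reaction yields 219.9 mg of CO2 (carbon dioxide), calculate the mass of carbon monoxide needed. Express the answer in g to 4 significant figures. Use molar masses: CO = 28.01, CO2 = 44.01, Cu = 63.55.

Convert: 219.9 mg = 0.21990 g.
n(CO2) = 0.21990 g / 44.01 g/mol = 0.0049966 mol.
From the equation the CO2:CO mole ratio is 1:1, so n(CO) = 0.0049966 × 1/1 = 0.0049966 mol.
Mass of CO = 0.0049966 mol × 28.01 g/mol = 0.13995 g.

0.1400 g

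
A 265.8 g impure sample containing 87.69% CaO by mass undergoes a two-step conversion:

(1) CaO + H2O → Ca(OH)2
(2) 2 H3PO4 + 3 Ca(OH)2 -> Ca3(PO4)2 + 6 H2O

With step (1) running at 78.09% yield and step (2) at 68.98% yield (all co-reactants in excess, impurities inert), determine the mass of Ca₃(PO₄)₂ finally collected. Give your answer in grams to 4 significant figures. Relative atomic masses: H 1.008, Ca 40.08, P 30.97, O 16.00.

Pure CaO = 265.8 × 0.8769 = 233.08 g.
M(CaO) = 40.08 + 16.00 = 56.08 g/mol.
M(Ca3(PO4)2) = 3(40.08) + 2(30.97) + 8(16.00) = 310.18 g/mol.
n(CaO) = 233.08 / 56.08 = 4.1562 mol.
Step 1 (CaO:Ca(OH)2 = 1:1): theoretical n(Ca(OH)2) = 4.1562 mol; at 78.09% yield, n(Ca(OH)2) = 3.2456 mol.
Step 2 (Ca(OH)2:Ca3(PO4)2 = 3:1): theoretical n(Ca3(PO4)2) = 1.0819 mol, so theoretical mass = 1.0819 × 310.18 = 335.57 g.
At 68.98% yield, actual mass of Ca3(PO4)2 = 335.57 × 0.6898 = 231.48 g.

231.5 g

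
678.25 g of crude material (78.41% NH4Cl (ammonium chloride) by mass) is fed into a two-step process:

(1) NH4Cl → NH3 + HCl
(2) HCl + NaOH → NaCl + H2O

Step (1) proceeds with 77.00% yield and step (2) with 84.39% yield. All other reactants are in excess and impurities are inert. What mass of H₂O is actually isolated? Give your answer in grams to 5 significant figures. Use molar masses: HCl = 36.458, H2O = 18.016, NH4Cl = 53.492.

116.39 g

Pure NH4Cl = 678.25 × 0.7841 = 531.816 g.
n(NH4Cl) = 531.816 / 53.492 = 9.94197 mol.
Step 1 (NH4Cl:HCl = 1:1): theoretical n(HCl) = 9.94197 mol; at 77.00% yield, n(HCl) = 7.65532 mol.
Step 2 (HCl:H2O = 1:1): theoretical n(H2O) = 7.65532 mol, so theoretical mass = 7.65532 × 18.016 = 137.918 g.
At 84.39% yield, actual mass of H2O = 137.918 × 0.8439 = 116.389 g.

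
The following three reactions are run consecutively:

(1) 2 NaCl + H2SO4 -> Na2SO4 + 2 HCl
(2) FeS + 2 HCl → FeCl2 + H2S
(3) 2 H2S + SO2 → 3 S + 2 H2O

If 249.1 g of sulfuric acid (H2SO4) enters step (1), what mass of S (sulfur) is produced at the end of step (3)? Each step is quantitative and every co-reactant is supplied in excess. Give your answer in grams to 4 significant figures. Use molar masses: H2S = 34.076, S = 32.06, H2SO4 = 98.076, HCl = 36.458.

n(H2SO4) = 249.1 / 98.076 = 2.5399 mol.
Reaction (1): H2SO4→HCl ratio 1:2 ⇒ n(HCl) = 5.0797 mol.
Reaction (2): HCl→H2S ratio 2:1 ⇒ n(H2S) = 2.5399 mol.
Reaction (3): H2S→S ratio 2:3 ⇒ n(S) = 3.8098 mol.
Mass of S = 3.8098 × 32.06 = 122.14 g.

122.1 g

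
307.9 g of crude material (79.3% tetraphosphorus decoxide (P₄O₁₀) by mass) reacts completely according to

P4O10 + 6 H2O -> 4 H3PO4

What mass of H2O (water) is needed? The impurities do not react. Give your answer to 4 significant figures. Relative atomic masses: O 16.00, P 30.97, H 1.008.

92.97 g

Mass of pure P4O10 = 307.9 g × 0.793 = 244.16 g.
M(P4O10) = 4(30.97) + 10(16.00) = 283.88 g/mol.
M(H2O) = 2(1.008) + 16.00 = 18.016 g/mol.
n(P4O10) = 244.16 g / 283.88 g/mol = 0.86010 mol.
From the equation the P4O10:H2O mole ratio is 1:6, so n(H2O) = 0.86010 × 6/1 = 5.1606 mol.
Mass of H2O = 5.1606 mol × 18.016 g/mol = 92.973 g.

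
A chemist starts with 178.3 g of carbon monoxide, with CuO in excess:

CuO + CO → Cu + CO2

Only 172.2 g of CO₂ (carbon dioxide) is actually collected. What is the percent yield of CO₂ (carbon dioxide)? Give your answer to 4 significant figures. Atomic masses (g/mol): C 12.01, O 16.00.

61.47 %

M(CO) = 12.01 + 16.00 = 28.01 g/mol.
M(CO2) = 12.01 + 2(16.00) = 44.01 g/mol.
n(CO) = 178.30 g / 28.01 g/mol = 6.3656 mol.
From the equation the CO:CO2 mole ratio is 1:1, so n(CO2) = 6.3656 × 1/1 = 6.3656 mol.
Mass of CO2 = 6.3656 mol × 44.01 g/mol = 280.15 g.
This is the theoretical yield. Percent yield = 172.2 g / 280.15 g × 100% = 61.467%.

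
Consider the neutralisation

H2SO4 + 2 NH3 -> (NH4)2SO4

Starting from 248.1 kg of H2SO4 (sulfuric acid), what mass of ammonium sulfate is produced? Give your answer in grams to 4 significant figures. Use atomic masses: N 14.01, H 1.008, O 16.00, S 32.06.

334300 g

M(H2SO4) = 2(1.008) + 32.06 + 4(16.00) = 98.076 g/mol.
M((NH4)2SO4) = 2(14.01) + 8(1.008) + 32.06 + 4(16.00) = 132.144 g/mol.
Convert: 248.1 kg = 248100 g.
n(H2SO4) = 248100 g / 98.076 g/mol = 2529.7 mol.
From the equation the H2SO4:(NH4)2SO4 mole ratio is 1:1, so n((NH4)2SO4) = 2529.7 × 1/1 = 2529.7 mol.
Mass of (NH4)2SO4 = 2529.7 mol × 132.144 g/mol = 334280 g.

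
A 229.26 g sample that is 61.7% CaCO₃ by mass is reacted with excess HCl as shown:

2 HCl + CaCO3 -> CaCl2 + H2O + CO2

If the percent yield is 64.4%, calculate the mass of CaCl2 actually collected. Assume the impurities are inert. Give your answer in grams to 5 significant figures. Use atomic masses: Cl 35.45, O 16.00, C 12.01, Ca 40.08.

101.01 g

Pure CaCO3 available = 229.26 g × 0.617 = 141.453 g.
M(CaCO3) = 40.08 + 12.01 + 3(16.00) = 100.09 g/mol.
M(CaCl2) = 40.08 + 2(35.45) = 110.98 g/mol.
n(CaCO3) = 141.453 g / 100.09 g/mol = 1.41326 mol.
From the equation the CaCO3:CaCl2 mole ratio is 1:1, so n(CaCl2) = 1.41326 × 1/1 = 1.41326 mol.
Mass of CaCl2 = 1.41326 mol × 110.98 g/mol = 156.844 g.
Actual mass collected = 156.844 g × 0.644 = 101.007 g.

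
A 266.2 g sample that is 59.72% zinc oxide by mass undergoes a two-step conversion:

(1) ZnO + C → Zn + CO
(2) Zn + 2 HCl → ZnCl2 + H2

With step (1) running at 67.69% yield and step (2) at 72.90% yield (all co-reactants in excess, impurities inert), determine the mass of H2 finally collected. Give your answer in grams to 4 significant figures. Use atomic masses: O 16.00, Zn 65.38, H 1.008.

Pure ZnO = 266.2 × 0.5972 = 158.97 g.
M(ZnO) = 65.38 + 16.00 = 81.38 g/mol.
M(H2) = 2(1.008) = 2.016 g/mol.
n(ZnO) = 158.97 / 81.38 = 1.9535 mol.
Step 1 (ZnO:Zn = 1:1): theoretical n(Zn) = 1.9535 mol; at 67.69% yield, n(Zn) = 1.3223 mol.
Step 2 (Zn:H2 = 1:1): theoretical n(H2) = 1.3223 mol, so theoretical mass = 1.3223 × 2.016 = 2.6658 g.
At 72.90% yield, actual mass of H2 = 2.6658 × 0.7290 = 1.9434 g.

1.943 g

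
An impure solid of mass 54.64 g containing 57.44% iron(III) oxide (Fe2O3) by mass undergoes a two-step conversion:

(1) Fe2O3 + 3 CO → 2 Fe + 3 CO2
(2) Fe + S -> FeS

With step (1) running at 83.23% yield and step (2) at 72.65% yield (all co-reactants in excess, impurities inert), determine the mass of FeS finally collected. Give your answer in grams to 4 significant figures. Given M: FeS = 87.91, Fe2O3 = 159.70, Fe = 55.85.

20.89 g

Pure Fe2O3 = 54.64 × 0.5744 = 31.385 g.
n(Fe2O3) = 31.385 / 159.70 = 0.19653 mol.
Step 1 (Fe2O3:Fe = 1:2): theoretical n(Fe) = 0.39305 mol; at 83.23% yield, n(Fe) = 0.32714 mol.
Step 2 (Fe:FeS = 1:1): theoretical n(FeS) = 0.32714 mol, so theoretical mass = 0.32714 × 87.91 = 28.759 g.
At 72.65% yield, actual mass of FeS = 28.759 × 0.7265 = 20.893 g.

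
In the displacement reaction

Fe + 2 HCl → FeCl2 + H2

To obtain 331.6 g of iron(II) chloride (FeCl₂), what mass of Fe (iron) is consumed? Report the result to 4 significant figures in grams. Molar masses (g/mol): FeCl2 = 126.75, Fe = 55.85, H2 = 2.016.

n(FeCl2) = 331.60 g / 126.75 g/mol = 2.6162 mol.
From the equation the FeCl2:Fe mole ratio is 1:1, so n(Fe) = 2.6162 × 1/1 = 2.6162 mol.
Mass of Fe = 2.6162 mol × 55.85 g/mol = 146.11 g.

146.1 g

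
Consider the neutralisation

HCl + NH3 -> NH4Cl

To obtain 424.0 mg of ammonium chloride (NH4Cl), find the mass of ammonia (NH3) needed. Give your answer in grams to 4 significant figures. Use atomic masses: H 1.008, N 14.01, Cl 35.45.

0.1350 g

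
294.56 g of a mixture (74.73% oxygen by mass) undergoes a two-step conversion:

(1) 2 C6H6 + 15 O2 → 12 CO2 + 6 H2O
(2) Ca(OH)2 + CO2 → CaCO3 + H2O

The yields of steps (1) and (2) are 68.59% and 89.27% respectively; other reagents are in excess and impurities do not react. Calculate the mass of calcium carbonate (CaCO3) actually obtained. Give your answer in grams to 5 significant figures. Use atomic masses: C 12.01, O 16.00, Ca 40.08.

Pure O2 = 294.56 × 0.7473 = 220.125 g.
M(O2) = 2(16.00) = 32.00 g/mol.
M(CaCO3) = 40.08 + 12.01 + 3(16.00) = 100.09 g/mol.
n(O2) = 220.125 / 32.00 = 6.87890 mol.
Step 1 (O2:CO2 = 15:12): theoretical n(CO2) = 5.50312 mol; at 68.59% yield, n(CO2) = 3.77459 mol.
Step 2 (CO2:CaCO3 = 1:1): theoretical n(CaCO3) = 3.77459 mol, so theoretical mass = 3.77459 × 100.09 = 377.799 g.
At 89.27% yield, actual mass of CaCO3 = 377.799 × 0.8927 = 337.261 g.

337.26 g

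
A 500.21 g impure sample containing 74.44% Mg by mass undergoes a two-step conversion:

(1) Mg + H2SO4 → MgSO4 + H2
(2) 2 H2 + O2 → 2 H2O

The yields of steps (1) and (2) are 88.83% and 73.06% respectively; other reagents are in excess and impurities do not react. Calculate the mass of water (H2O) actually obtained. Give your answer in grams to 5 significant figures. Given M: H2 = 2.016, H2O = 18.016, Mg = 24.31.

Pure Mg = 500.21 × 0.7444 = 372.356 g.
n(Mg) = 372.356 / 24.31 = 15.3170 mol.
Step 1 (Mg:H2 = 1:1): theoretical n(H2) = 15.3170 mol; at 88.83% yield, n(H2) = 13.6061 mol.
Step 2 (H2:H2O = 2:2): theoretical n(H2O) = 13.6061 mol, so theoretical mass = 13.6061 × 18.016 = 245.127 g.
At 73.06% yield, actual mass of H2O = 245.127 × 0.7306 = 179.090 g.

179.09 g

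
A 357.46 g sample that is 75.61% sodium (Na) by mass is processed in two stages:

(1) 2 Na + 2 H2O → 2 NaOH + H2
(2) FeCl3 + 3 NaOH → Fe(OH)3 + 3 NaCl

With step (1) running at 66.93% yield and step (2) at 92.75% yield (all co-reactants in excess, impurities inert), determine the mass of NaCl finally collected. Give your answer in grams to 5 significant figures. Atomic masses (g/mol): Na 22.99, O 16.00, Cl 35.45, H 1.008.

Pure Na = 357.46 × 0.7561 = 270.276 g.
M(Na) = 22.99 g/mol.
M(NaCl) = 22.99 + 35.45 = 58.44 g/mol.
n(Na) = 270.276 / 22.99 = 11.7562 mol.
Step 1 (Na:NaOH = 2:2): theoretical n(NaOH) = 11.7562 mol; at 66.93% yield, n(NaOH) = 7.86844 mol.
Step 2 (NaOH:NaCl = 3:3): theoretical n(NaCl) = 7.86844 mol, so theoretical mass = 7.86844 × 58.44 = 459.832 g.
At 92.75% yield, actual mass of NaCl = 459.832 × 0.9275 = 426.494 g.

426.49 g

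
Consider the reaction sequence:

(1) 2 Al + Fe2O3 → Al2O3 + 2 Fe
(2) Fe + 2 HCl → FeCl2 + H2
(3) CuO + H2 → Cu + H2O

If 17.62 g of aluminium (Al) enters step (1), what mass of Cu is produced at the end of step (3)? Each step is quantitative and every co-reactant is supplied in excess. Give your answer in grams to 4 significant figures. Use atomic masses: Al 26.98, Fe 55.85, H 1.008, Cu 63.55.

41.50 g

M(Al) = 26.98 g/mol.
M(Cu) = 63.55 g/mol.
n(Al) = 17.62 / 26.98 = 0.65308 mol.
Reaction (1): Al→Fe ratio 2:2 ⇒ n(Fe) = 0.65308 mol.
Reaction (2): Fe→H2 ratio 1:1 ⇒ n(H2) = 0.65308 mol.
Reaction (3): H2→Cu ratio 1:1 ⇒ n(Cu) = 0.65308 mol.
Mass of Cu = 0.65308 × 63.55 = 41.503 g.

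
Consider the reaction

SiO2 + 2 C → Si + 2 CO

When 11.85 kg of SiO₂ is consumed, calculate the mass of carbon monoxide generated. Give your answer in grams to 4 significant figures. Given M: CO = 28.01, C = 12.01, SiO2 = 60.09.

11050 g

Convert: 11.85 kg = 11850 g.
n(SiO2) = 11850 g / 60.09 g/mol = 197.20 mol.
From the equation the SiO2:CO mole ratio is 1:2, so n(CO) = 197.20 × 2/1 = 394.41 mol.
Mass of CO = 394.41 mol × 28.01 g/mol = 11047 g.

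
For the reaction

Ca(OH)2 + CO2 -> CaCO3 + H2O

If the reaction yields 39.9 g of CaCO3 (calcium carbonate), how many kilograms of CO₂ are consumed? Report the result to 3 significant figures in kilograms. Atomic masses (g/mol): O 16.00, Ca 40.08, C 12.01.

0.0175 kg

M(CaCO3) = 40.08 + 12.01 + 3(16.00) = 100.09 g/mol.
M(CO2) = 12.01 + 2(16.00) = 44.01 g/mol.
n(CaCO3) = 39.90 g / 100.09 g/mol = 0.3986 mol.
From the equation the CaCO3:CO2 mole ratio is 1:1, so n(CO2) = 0.3986 × 1/1 = 0.3986 mol.
Mass of CO2 = 0.3986 mol × 44.01 g/mol = 17.54 g.
Converting to kg: 17.54 g = 0.0175 kg.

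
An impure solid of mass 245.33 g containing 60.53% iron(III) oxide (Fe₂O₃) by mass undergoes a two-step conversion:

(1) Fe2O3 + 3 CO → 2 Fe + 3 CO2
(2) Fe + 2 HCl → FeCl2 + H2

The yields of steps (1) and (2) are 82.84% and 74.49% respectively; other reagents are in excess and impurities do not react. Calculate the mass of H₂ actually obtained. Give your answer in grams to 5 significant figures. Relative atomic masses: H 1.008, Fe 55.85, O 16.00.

2.3135 g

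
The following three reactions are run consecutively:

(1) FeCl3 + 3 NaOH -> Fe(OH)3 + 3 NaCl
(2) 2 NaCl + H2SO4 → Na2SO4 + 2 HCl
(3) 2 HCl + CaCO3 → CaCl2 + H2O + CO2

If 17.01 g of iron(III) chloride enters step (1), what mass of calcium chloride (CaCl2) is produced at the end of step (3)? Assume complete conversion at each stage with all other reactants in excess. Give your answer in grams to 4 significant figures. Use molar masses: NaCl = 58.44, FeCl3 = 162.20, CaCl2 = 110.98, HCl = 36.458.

n(FeCl3) = 17.01 / 162.20 = 0.10487 mol.
Reaction (1): FeCl3→NaCl ratio 1:3 ⇒ n(NaCl) = 0.31461 mol.
Reaction (2): NaCl→HCl ratio 2:2 ⇒ n(HCl) = 0.31461 mol.
Reaction (3): HCl→CaCl2 ratio 2:1 ⇒ n(CaCl2) = 0.15731 mol.
Mass of CaCl2 = 0.15731 × 110.98 = 17.458 g.

17.46 g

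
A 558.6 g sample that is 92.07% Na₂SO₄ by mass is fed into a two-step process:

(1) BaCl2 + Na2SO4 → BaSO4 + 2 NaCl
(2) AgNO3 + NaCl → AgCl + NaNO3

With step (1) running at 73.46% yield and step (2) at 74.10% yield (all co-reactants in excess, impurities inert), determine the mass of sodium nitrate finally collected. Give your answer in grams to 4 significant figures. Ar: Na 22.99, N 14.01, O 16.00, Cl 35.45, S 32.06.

Pure Na2SO4 = 558.6 × 0.9207 = 514.30 g.
M(Na2SO4) = 2(22.99) + 32.06 + 4(16.00) = 142.04 g/mol.
M(NaNO3) = 22.99 + 14.01 + 3(16.00) = 85.00 g/mol.
n(Na2SO4) = 514.30 / 142.04 = 3.6208 mol.
Step 1 (Na2SO4:NaCl = 1:2): theoretical n(NaCl) = 7.2417 mol; at 73.46% yield, n(NaCl) = 5.3197 mol.
Step 2 (NaCl:NaNO3 = 1:1): theoretical n(NaNO3) = 5.3197 mol, so theoretical mass = 5.3197 × 85.00 = 452.18 g.
At 74.10% yield, actual mass of NaNO3 = 452.18 × 0.7410 = 335.06 g.

335.1 g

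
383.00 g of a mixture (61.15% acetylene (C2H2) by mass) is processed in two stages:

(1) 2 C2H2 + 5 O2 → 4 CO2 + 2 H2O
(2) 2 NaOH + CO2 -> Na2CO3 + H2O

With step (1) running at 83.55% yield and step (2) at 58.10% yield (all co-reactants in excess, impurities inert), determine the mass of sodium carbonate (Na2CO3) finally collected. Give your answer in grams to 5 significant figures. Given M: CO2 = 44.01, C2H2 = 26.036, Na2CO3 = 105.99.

Pure C2H2 = 383.00 × 0.6115 = 234.204 g.
n(C2H2) = 234.204 / 26.036 = 8.99541 mol.
Step 1 (C2H2:CO2 = 2:4): theoretical n(CO2) = 17.9908 mol; at 83.55% yield, n(CO2) = 15.0313 mol.
Step 2 (CO2:Na2CO3 = 1:1): theoretical n(Na2CO3) = 15.0313 mol, so theoretical mass = 15.0313 × 105.99 = 1593.17 g.
At 58.10% yield, actual mass of Na2CO3 = 1593.17 × 0.5810 = 925.632 g.

925.63 g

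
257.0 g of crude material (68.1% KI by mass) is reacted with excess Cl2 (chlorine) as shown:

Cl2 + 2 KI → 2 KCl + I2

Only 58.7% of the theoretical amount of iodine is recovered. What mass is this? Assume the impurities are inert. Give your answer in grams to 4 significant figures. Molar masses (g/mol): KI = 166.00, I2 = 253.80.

78.54 g

Pure KI available = 257.0 g × 0.681 = 175.02 g.
n(KI) = 175.02 g / 166.00 g/mol = 1.0543 mol.
From the equation the KI:I2 mole ratio is 2:1, so n(I2) = 1.0543 × 1/2 = 0.52716 mol.
Mass of I2 = 0.52716 mol × 253.80 g/mol = 133.79 g.
Actual mass collected = 133.79 g × 0.587 = 78.537 g.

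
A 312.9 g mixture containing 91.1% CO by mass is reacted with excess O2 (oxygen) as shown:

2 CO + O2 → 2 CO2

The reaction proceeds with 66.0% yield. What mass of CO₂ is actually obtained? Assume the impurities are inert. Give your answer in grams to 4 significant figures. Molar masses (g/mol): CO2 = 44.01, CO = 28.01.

295.6 g

Pure CO available = 312.9 g × 0.911 = 285.05 g.
n(CO) = 285.05 g / 28.01 g/mol = 10.177 mol.
From the equation the CO:CO2 mole ratio is 2:2, so n(CO2) = 10.177 × 2/2 = 10.177 mol.
Mass of CO2 = 10.177 mol × 44.01 g/mol = 447.88 g.
Actual mass collected = 447.88 g × 0.660 = 295.60 g.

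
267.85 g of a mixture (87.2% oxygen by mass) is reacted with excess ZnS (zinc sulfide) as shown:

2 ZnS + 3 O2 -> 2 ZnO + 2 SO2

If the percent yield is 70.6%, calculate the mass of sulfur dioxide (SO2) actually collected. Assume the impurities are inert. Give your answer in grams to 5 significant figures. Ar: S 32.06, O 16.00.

220.07 g

Pure O2 available = 267.85 g × 0.872 = 233.565 g.
M(O2) = 2(16.00) = 32.00 g/mol.
M(SO2) = 32.06 + 2(16.00) = 64.06 g/mol.
n(O2) = 233.565 g / 32.00 g/mol = 7.29891 mol.
From the equation the O2:SO2 mole ratio is 3:2, so n(SO2) = 7.29891 × 2/3 = 4.86594 mol.
Mass of SO2 = 4.86594 mol × 64.06 g/mol = 311.712 g.
Actual mass collected = 311.712 g × 0.706 = 220.069 g.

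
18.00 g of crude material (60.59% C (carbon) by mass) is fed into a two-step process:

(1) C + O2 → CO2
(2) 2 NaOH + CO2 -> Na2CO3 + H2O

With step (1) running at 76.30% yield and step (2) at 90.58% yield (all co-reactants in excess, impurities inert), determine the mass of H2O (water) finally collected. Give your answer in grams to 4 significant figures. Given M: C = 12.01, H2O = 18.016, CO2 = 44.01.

Pure C = 18.00 × 0.6059 = 10.906 g.
n(C) = 10.906 / 12.01 = 0.90809 mol.
Step 1 (C:CO2 = 1:1): theoretical n(CO2) = 0.90809 mol; at 76.30% yield, n(CO2) = 0.69288 mol.
Step 2 (CO2:H2O = 1:1): theoretical n(H2O) = 0.69288 mol, so theoretical mass = 0.69288 × 18.016 = 12.483 g.
At 90.58% yield, actual mass of H2O = 12.483 × 0.9058 = 11.307 g.

11.31 g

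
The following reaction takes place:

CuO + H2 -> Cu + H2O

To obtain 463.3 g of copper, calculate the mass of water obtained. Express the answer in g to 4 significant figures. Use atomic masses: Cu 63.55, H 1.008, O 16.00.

M(Cu) = 63.55 g/mol.
M(H2O) = 2(1.008) + 16.00 = 18.016 g/mol.
n(Cu) = 463.30 g / 63.55 g/mol = 7.2903 mol.
From the equation the Cu:H2O mole ratio is 1:1, so n(H2O) = 7.2903 × 1/1 = 7.2903 mol.
Mass of H2O = 7.2903 mol × 18.016 g/mol = 131.34 g.

131.3 g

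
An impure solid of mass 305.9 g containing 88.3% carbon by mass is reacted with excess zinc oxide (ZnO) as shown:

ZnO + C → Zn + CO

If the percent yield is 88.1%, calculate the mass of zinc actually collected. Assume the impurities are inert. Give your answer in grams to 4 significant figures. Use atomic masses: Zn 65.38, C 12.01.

Pure C available = 305.9 g × 0.883 = 270.11 g.
M(C) = 12.01 g/mol.
M(Zn) = 65.38 g/mol.
n(C) = 270.11 g / 12.01 g/mol = 22.490 mol.
From the equation the C:Zn mole ratio is 1:1, so n(Zn) = 22.490 × 1/1 = 22.490 mol.
Mass of Zn = 22.490 mol × 65.38 g/mol = 1470.4 g.
Actual mass collected = 1470.4 g × 0.881 = 1295.4 g.

1295 g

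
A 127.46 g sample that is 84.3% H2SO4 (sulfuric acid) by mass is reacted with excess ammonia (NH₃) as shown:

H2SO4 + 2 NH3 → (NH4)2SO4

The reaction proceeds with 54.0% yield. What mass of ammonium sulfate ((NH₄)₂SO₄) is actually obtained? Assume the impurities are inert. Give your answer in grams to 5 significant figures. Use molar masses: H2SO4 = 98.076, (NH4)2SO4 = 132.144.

Pure H2SO4 available = 127.46 g × 0.843 = 107.449 g.
n(H2SO4) = 107.449 g / 98.076 g/mol = 1.09557 mol.
From the equation the H2SO4:(NH4)2SO4 mole ratio is 1:1, so n((NH4)2SO4) = 1.09557 × 1/1 = 1.09557 mol.
Mass of (NH4)2SO4 = 1.09557 mol × 132.144 g/mol = 144.773 g.
Actual mass collected = 144.773 g × 0.540 = 78.1772 g.

78.177 g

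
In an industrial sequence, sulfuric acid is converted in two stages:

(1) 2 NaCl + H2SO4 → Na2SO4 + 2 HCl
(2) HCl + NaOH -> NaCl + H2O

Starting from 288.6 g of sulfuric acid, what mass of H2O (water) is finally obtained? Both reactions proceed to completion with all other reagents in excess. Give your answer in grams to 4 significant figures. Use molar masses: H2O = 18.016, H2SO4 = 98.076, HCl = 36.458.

106.0 g

n(H2SO4) = 288.60 / 98.076 = 2.9426 mol.
Step 1 gives a 1:2 ratio of H2SO4 to HCl, so n(HCl) = 5.8852 mol.
In step 2 the HCl:H2O ratio is 1:1, so n(H2O) = 5.8852 mol.
Mass of H2O = 5.8852 × 18.016 = 106.03 g.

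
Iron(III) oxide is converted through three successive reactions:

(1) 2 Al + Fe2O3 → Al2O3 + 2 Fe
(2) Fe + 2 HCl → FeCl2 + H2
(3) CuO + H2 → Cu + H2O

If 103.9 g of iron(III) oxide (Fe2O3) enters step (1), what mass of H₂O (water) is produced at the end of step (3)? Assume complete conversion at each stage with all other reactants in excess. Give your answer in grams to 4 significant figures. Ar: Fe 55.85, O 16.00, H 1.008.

M(Fe2O3) = 2(55.85) + 3(16.00) = 159.70 g/mol.
M(H2O) = 2(1.008) + 16.00 = 18.016 g/mol.
n(Fe2O3) = 103.9 / 159.70 = 0.65059 mol.
Reaction (1): Fe2O3→Fe ratio 1:2 ⇒ n(Fe) = 1.3012 mol.
Reaction (2): Fe→H2 ratio 1:1 ⇒ n(H2) = 1.3012 mol.
Reaction (3): H2→H2O ratio 1:1 ⇒ n(H2O) = 1.3012 mol.
Mass of H2O = 1.3012 × 18.016 = 23.442 g.

23.44 g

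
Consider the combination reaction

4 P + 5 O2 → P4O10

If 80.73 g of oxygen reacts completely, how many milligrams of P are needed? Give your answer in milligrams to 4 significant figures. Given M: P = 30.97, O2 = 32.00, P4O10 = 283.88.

62510 mg

n(O2) = 80.730 g / 32.00 g/mol = 2.5228 mol.
From the equation the O2:P mole ratio is 5:4, so n(P) = 2.5228 × 4/5 = 2.0183 mol.
Mass of P = 2.0183 mol × 30.97 g/mol = 62.505 g.
Converting to mg: 62.505 g = 62510 mg.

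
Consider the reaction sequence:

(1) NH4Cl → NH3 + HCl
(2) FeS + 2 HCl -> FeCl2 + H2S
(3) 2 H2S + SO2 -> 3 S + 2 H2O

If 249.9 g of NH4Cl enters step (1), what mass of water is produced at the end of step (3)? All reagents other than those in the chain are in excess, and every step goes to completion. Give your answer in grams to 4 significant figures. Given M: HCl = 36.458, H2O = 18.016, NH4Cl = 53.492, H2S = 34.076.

n(NH4Cl) = 249.9 / 53.492 = 4.6717 mol.
Reaction (1): NH4Cl→HCl ratio 1:1 ⇒ n(HCl) = 4.6717 mol.
Reaction (2): HCl→H2S ratio 2:1 ⇒ n(H2S) = 2.3359 mol.
Reaction (3): H2S→H2O ratio 2:2 ⇒ n(H2O) = 2.3359 mol.
Mass of H2O = 2.3359 × 18.016 = 42.083 g.

42.08 g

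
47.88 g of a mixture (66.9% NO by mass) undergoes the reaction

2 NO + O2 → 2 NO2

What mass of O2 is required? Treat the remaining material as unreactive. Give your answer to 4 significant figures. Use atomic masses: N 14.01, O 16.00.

17.08 g

Mass of pure NO = 47.88 g × 0.669 = 32.032 g.
M(NO) = 14.01 + 16.00 = 30.01 g/mol.
M(O2) = 2(16.00) = 32.00 g/mol.
n(NO) = 32.032 g / 30.01 g/mol = 1.0674 mol.
From the equation the NO:O2 mole ratio is 2:1, so n(O2) = 1.0674 × 1/2 = 0.53368 mol.
Mass of O2 = 0.53368 mol × 32.00 g/mol = 17.078 g.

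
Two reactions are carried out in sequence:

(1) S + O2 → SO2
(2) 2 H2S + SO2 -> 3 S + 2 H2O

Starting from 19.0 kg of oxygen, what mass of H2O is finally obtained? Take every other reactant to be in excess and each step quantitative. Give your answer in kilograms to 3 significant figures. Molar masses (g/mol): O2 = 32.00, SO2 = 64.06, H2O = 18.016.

21.4 kg

19.0 kg = 19000 g.
n(O2) = 19000 / 32.00 = 593.8 mol.
Step 1 gives a 1:1 ratio of O2 to SO2, so n(SO2) = 593.8 mol.
In step 2 the SO2:H2O ratio is 1:2, so n(H2O) = 1188 mol.
Mass of H2O = 1188 × 18.016 = 21390 g = 21.4 kg.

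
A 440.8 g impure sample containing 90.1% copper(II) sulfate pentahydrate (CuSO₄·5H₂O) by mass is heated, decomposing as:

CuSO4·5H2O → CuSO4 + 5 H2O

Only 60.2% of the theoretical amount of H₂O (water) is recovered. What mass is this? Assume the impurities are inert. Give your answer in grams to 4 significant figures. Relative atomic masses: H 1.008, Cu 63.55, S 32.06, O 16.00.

86.26 g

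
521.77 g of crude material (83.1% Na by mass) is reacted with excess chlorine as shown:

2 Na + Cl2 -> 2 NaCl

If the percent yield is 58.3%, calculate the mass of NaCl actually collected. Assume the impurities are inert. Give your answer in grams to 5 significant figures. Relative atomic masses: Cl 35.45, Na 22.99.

642.57 g

Pure Na available = 521.77 g × 0.831 = 433.591 g.
M(Na) = 22.99 g/mol.
M(NaCl) = 22.99 + 35.45 = 58.44 g/mol.
n(Na) = 433.591 g / 22.99 g/mol = 18.8600 mol.
From the equation the Na:NaCl mole ratio is 2:2, so n(NaCl) = 18.8600 × 2/2 = 18.8600 mol.
Mass of NaCl = 18.8600 mol × 58.44 g/mol = 1102.18 g.
Actual mass collected = 1102.18 g × 0.583 = 642.569 g.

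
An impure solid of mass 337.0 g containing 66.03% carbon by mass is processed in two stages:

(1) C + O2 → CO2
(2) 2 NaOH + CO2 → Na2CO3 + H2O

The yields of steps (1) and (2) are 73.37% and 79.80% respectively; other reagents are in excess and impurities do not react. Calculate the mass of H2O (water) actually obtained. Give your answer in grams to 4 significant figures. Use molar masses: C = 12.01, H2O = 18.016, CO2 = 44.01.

195.4 g

Pure C = 337.0 × 0.6603 = 222.52 g.
n(C) = 222.52 / 12.01 = 18.528 mol.
Step 1 (C:CO2 = 1:1): theoretical n(CO2) = 18.528 mol; at 73.37% yield, n(CO2) = 13.594 mol.
Step 2 (CO2:H2O = 1:1): theoretical n(H2O) = 13.594 mol, so theoretical mass = 13.594 × 18.016 = 244.91 g.
At 79.80% yield, actual mass of H2O = 244.91 × 0.7980 = 195.44 g.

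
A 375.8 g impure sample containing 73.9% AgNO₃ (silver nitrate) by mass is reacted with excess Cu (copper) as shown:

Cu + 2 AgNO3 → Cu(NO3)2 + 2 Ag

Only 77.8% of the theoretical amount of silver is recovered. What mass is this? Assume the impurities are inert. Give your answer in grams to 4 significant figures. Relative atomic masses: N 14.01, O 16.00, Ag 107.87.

137.2 g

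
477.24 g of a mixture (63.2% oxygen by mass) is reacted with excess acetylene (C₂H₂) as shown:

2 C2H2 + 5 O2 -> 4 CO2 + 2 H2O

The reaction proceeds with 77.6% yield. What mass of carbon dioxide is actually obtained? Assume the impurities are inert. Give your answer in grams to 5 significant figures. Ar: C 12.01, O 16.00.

Pure O2 available = 477.24 g × 0.632 = 301.616 g.
M(O2) = 2(16.00) = 32.00 g/mol.
M(CO2) = 12.01 + 2(16.00) = 44.01 g/mol.
n(O2) = 301.616 g / 32.00 g/mol = 9.42549 mol.
From the equation the O2:CO2 mole ratio is 5:4, so n(CO2) = 9.42549 × 4/5 = 7.54039 mol.
Mass of CO2 = 7.54039 mol × 44.01 g/mol = 331.853 g.
Actual mass collected = 331.853 g × 0.776 = 257.518 g.

257.52 g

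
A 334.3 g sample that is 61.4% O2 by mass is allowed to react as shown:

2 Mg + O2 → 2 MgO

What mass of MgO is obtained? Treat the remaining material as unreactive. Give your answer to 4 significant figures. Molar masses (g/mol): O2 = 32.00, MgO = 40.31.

Mass of pure O2 = 334.3 g × 0.614 = 205.26 g.
n(O2) = 205.26 g / 32.00 g/mol = 6.4144 mol.
From the equation the O2:MgO mole ratio is 1:2, so n(MgO) = 6.4144 × 2/1 = 12.829 mol.
Mass of MgO = 12.829 mol × 40.31 g/mol = 517.13 g.

517.1 g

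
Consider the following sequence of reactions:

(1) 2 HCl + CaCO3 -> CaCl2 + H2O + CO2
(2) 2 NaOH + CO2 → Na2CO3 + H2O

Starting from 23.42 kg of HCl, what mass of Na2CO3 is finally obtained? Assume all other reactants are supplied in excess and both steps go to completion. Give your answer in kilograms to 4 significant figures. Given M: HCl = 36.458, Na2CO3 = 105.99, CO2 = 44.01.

23.42 kg = 23420 g.
n(HCl) = 23420 / 36.458 = 642.38 mol.
Step 1 gives a 2:1 ratio of HCl to CO2, so n(CO2) = 321.19 mol.
In step 2 the CO2:Na2CO3 ratio is 1:1, so n(Na2CO3) = 321.19 mol.
Mass of Na2CO3 = 321.19 × 105.99 = 34043 g = 34.04 kg.

34.04 kg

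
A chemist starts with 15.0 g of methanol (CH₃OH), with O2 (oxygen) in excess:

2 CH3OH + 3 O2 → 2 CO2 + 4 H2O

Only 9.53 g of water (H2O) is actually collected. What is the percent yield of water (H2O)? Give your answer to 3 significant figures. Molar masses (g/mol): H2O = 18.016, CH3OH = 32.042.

56.5 %

n(CH3OH) = 15.00 g / 32.042 g/mol = 0.4681 mol.
From the equation the CH3OH:H2O mole ratio is 2:4, so n(H2O) = 0.4681 × 4/2 = 0.9363 mol.
Mass of H2O = 0.9363 mol × 18.016 g/mol = 16.87 g.
This is the theoretical yield. Percent yield = 9.53 g / 16.87 g × 100% = 56.50%.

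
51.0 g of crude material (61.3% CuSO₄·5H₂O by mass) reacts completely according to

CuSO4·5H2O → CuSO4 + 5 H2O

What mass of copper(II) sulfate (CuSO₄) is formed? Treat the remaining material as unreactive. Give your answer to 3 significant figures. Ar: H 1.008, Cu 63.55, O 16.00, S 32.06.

20.0 g

Mass of pure CuSO4·5H2O = 51.0 g × 0.613 = 31.26 g.
M(CuSO4·5H2O) = 63.55 + 32.06 + 9(16.00) + 10(1.008) = 249.69 g/mol.
M(CuSO4) = 63.55 + 32.06 + 4(16.00) = 159.61 g/mol.
n(CuSO4·5H2O) = 31.26 g / 249.69 g/mol = 0.1252 mol.
From the equation the CuSO4·5H2O:CuSO4 mole ratio is 1:1, so n(CuSO4) = 0.1252 × 1/1 = 0.1252 mol.
Mass of CuSO4 = 0.1252 mol × 159.61 g/mol = 19.98 g.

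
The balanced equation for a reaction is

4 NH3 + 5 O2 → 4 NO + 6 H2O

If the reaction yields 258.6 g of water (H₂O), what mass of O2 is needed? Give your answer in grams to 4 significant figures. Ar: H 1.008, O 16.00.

382.8 g

M(H2O) = 2(1.008) + 16.00 = 18.016 g/mol.
M(O2) = 2(16.00) = 32.00 g/mol.
n(H2O) = 258.60 g / 18.016 g/mol = 14.354 mol.
From the equation the H2O:O2 mole ratio is 6:5, so n(O2) = 14.354 × 5/6 = 11.962 mol.
Mass of O2 = 11.962 mol × 32.00 g/mol = 382.77 g.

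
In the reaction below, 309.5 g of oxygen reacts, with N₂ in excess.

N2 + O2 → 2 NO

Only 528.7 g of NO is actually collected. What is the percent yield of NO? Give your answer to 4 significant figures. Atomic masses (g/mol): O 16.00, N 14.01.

M(O2) = 2(16.00) = 32.00 g/mol.
M(NO) = 14.01 + 16.00 = 30.01 g/mol.
n(O2) = 309.50 g / 32.00 g/mol = 9.6719 mol.
From the equation the O2:NO mole ratio is 1:2, so n(NO) = 9.6719 × 2/1 = 19.344 mol.
Mass of NO = 19.344 mol × 30.01 g/mol = 580.51 g.
This is the theoretical yield. Percent yield = 528.7 g / 580.51 g × 100% = 91.076%.

91.08 %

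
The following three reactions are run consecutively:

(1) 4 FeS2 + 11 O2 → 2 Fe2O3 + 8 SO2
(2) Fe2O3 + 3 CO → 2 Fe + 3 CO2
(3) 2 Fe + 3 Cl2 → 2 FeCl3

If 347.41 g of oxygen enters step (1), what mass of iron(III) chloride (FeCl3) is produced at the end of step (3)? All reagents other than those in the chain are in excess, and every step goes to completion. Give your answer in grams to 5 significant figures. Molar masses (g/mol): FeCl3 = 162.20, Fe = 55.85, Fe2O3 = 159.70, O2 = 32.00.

n(O2) = 347.41 / 32.00 = 10.8566 mol.
Reaction (1): O2→Fe2O3 ratio 11:2 ⇒ n(Fe2O3) = 1.97392 mol.
Reaction (2): Fe2O3→Fe ratio 1:2 ⇒ n(Fe) = 3.94784 mol.
Reaction (3): Fe→FeCl3 ratio 2:2 ⇒ n(FeCl3) = 3.94784 mol.
Mass of FeCl3 = 3.94784 × 162.20 = 640.340 g.

640.34 g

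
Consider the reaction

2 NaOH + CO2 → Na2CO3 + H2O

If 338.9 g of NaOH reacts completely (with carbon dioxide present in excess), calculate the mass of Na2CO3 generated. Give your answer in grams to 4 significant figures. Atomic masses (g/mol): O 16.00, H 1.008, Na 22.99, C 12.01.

449.0 g

M(NaOH) = 22.99 + 16.00 + 1.008 = 39.998 g/mol.
M(Na2CO3) = 2(22.99) + 12.01 + 3(16.00) = 105.99 g/mol.
n(NaOH) = 338.90 g / 39.998 g/mol = 8.4729 mol.
From the equation the NaOH:Na2CO3 mole ratio is 2:1, so n(Na2CO3) = 8.4729 × 1/2 = 4.2365 mol.
Mass of Na2CO3 = 4.2365 mol × 105.99 g/mol = 449.02 g.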